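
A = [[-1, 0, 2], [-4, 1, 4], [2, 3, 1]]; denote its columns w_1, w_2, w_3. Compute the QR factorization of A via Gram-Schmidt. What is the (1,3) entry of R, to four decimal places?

e_1 = w_1/‖w_1‖ = (-1, -4, 2)/4.5826 = (-0.2182, -0.8729, 0.4364).
r_{13} = e_1·w_3 = -3.4915.

r_{13} = -3.4915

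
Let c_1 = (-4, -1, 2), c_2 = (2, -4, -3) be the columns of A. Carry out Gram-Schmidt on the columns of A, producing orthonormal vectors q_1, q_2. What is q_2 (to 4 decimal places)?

c_1 = (-4, -1, 2); ‖c_1‖ = 4.5826, so q_1 = (-0.8729, -0.2182, 0.4364).
q_1·c_2 = (-0.8729)·2 + (-0.2182)·(-4) + 0.4364·(-3) = -2.1822.
u_2 = c_2 + 2.1822·q_1 = (0.0952, -4.4762, -2.0476).
‖u_2‖ = 4.9232, so q_2 = (0.0193, -0.9092, -0.4159).

q_2 = (0.0193, -0.9092, -0.4159)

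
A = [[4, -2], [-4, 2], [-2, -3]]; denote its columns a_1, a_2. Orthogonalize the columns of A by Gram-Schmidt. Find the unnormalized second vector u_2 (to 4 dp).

e_1 = a_1/‖a_1‖ = (4, -4, -2)/6.0000 = (0.6667, -0.6667, -0.3333).
r_{12} = e_1·a_2 = -1.6667.
u_2 = a_2 + 1.6667·e_1 = (-0.8889, 0.8889, -3.5556).

u_2 = (-0.8889, 0.8889, -3.5556)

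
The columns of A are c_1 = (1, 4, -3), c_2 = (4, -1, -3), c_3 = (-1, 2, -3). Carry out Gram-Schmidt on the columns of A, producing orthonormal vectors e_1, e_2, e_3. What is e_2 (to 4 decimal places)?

c_1 = (1, 4, -3); ‖c_1‖ = 5.0990, so e_1 = (0.1961, 0.7845, -0.5883).
e_1·c_2 = 0.1961·4 + 0.7845·(-1) + (-0.5883)·(-3) = 1.7650.
u_2 = c_2 − 1.7650·e_1 = (3.6538, -2.3846, -1.9615).
‖u_2‖ = 4.7838, so e_2 = (0.7638, -0.4985, -0.4100).

e_2 = (0.7638, -0.4985, -0.4100)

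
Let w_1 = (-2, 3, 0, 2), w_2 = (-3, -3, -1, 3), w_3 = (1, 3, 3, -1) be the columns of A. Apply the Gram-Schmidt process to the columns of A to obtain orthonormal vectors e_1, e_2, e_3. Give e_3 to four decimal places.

e_3 = (-0.0982, -0.1309, 0.9816, 0.0982)

w_1 = (-2, 3, 0, 2); ‖w_1‖ = 4.1231, so e_1 = (-0.4851, 0.7276, 0.0000, 0.4851).
e_1·w_2 = (-0.4851)·(-3) + 0.7276·(-3) + 0.0000·(-1) + 0.4851·3 = 0.7276.
u_2 = w_2 − 0.7276·e_1 = (-2.6471, -3.5294, -1.0000, 2.6471).
‖u_2‖ = 5.2412, so e_2 = (-0.5050, -0.6734, -0.1908, 0.5050).
e_1·w_3 = (-0.4851)·1 + 0.7276·3 + 0.0000·3 + 0.4851·(-1) = 1.2127; e_2·w_3 = (-0.5050)·1 + (-0.6734)·3 + (-0.1908)·3 + 0.5050·(-1) = -3.6027.
u_3 = w_3 − 1.2127·e_1 + 3.6027·e_2 = (-0.2313, -0.3084, 2.3126, 0.2313).
‖u_3‖ = 2.3559, so e_3 = (-0.0982, -0.1309, 0.9816, 0.0982).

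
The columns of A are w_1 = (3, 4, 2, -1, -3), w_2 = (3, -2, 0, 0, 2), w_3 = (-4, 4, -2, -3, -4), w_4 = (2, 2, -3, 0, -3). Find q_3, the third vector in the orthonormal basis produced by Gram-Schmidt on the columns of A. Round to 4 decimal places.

w_1 = (3, 4, 2, -1, -3); ‖w_1‖ = 6.2450, so q_1 = (0.4804, 0.6405, 0.3203, -0.1601, -0.4804).
q_1·w_2 = 0.4804·3 + 0.6405·(-2) + 0.3203·0 + (-0.1601)·0 + (-0.4804)·2 = -0.8006.
u_2 = w_2 + 0.8006·q_1 = (3.3846, -1.4872, 0.2564, -0.1282, 1.6154).
‖u_2‖ = 4.0446, so q_2 = (0.8368, -0.3677, 0.0634, -0.0317, 0.3994).
q_1·w_3 = 0.4804·(-4) + 0.6405·4 + 0.3203·(-2) + (-0.1601)·(-3) + (-0.4804)·(-4) = 2.4019; q_2·w_3 = 0.8368·(-4) + (-0.3677)·4 + 0.0634·(-2) + (-0.0317)·(-3) + 0.3994·(-4) = -6.4473.
u_3 = w_3 − 2.4019·q_1 + 6.4473·q_2 = (0.2414, 0.0909, -2.3605, -2.8197, -0.2712).
‖u_3‖ = 3.6964, so q_3 = (0.0653, 0.0246, -0.6386, -0.7628, -0.0734).

q_3 = (0.0653, 0.0246, -0.6386, -0.7628, -0.0734)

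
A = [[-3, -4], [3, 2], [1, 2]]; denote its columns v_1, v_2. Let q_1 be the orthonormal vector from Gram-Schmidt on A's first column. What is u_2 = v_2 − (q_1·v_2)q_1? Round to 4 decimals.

q_1 = v_1/‖v_1‖ = (-3, 3, 1)/4.3589 = (-0.6882, 0.6882, 0.2294).
r_{12} = q_1·v_2 = 4.5883.
u_2 = v_2 − 4.5883·q_1 = (-0.8421, -1.1579, 0.9474).

u_2 = (-0.8421, -1.1579, 0.9474)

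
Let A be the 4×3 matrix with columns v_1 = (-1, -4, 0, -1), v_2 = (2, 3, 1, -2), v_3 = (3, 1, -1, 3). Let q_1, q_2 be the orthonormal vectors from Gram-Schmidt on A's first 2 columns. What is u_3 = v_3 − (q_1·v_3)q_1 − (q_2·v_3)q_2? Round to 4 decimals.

u_3 = (3.0667, -1.0667, -0.5333, 1.2000)

v_1 = (-1, -4, 0, -1); ‖v_1‖ = 4.2426, so q_1 = (-0.2357, -0.9428, 0.0000, -0.2357).
q_1·v_2 = (-0.2357)·2 + (-0.9428)·3 + 0.0000·1 + (-0.2357)·(-2) = -2.8284.
u_2 = v_2 + 2.8284·q_1 = (1.3333, 0.3333, 1.0000, -2.6667).
‖u_2‖ = 3.1623, so q_2 = (0.4216, 0.1054, 0.3162, -0.8433).
q_1·v_3 = (-0.2357)·3 + (-0.9428)·1 + 0.0000·(-1) + (-0.2357)·3 = -2.3570; q_2·v_3 = 0.4216·3 + 0.1054·1 + 0.3162·(-1) + (-0.8433)·3 = -1.4757.
u_3 = v_3 + 2.3570·q_1 + 1.4757·q_2 = (3.0667, -1.0667, -0.5333, 1.2000).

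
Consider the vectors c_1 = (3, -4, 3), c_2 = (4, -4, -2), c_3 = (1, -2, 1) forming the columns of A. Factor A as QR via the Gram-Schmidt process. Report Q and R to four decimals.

c_1 = (3, -4, 3); ‖c_1‖ = 5.8310, so q_1 = (0.5145, -0.6860, 0.5145).
q_1·c_2 = 0.5145·4 + (-0.6860)·(-4) + 0.5145·(-2) = 3.7730.
u_2 = c_2 − 3.7730·q_1 = (2.0588, -1.4118, -3.9412).
‖u_2‖ = 4.6653, so q_2 = (0.4413, -0.3026, -0.8448).
q_1·c_3 = 0.5145·1 + (-0.6860)·(-2) + 0.5145·1 = 2.4010; q_2·c_3 = 0.4413·1 + (-0.3026)·(-2) + (-0.8448)·1 = 0.2017.
u_3 = c_3 − 2.4010·q_1 − 0.2017·q_2 = (-0.3243, -0.2919, -0.0649).
‖u_3‖ = 0.4411, so q_3 = (-0.7352, -0.6617, -0.1470).

Q = [[0.5145, 0.4413, -0.7352], [-0.6860, -0.3026, -0.6617], [0.5145, -0.8448, -0.1470]], R = [[5.8310, 3.7730, 2.4010], [0.0000, 4.6653, 0.2017], [0.0000, 0.0000, 0.4411]]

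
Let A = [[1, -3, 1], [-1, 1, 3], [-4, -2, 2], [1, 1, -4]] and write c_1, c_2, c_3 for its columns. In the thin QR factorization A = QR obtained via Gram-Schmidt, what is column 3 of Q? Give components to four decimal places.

e_3 = (0.1653, 0.6218, -0.2911, -0.7080)

c_1 = (1, -1, -4, 1); ‖c_1‖ = 4.3589, so e_1 = (0.2294, -0.2294, -0.9177, 0.2294).
e_1·c_2 = 0.2294·(-3) + (-0.2294)·1 + (-0.9177)·(-2) + 0.2294·1 = 1.1471.
u_2 = c_2 − 1.1471·e_1 = (-3.2632, 1.2632, -0.9474, 0.7368).
‖u_2‖ = 3.6992, so e_2 = (-0.8821, 0.3415, -0.2561, 0.1992).
e_1·c_3 = 0.2294·1 + (-0.2294)·3 + (-0.9177)·2 + 0.2294·(-4) = -3.2118; e_2·c_3 = (-0.8821)·1 + 0.3415·3 + (-0.2561)·2 + 0.1992·(-4) = -1.1667.
u_3 = c_3 + 3.2118·e_1 + 1.1667·e_2 = (0.7077, 2.6615, -1.2462, -3.0308).
‖u_3‖ = 4.2805, so e_3 = (0.1653, 0.6218, -0.2911, -0.7080).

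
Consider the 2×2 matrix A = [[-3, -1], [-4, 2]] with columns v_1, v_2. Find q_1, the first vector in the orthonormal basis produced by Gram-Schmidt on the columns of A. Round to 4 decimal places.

q_1 = (-0.6000, -0.8000)

q_1 = v_1/‖v_1‖ = (-3, -4)/5.0000 = (-0.6000, -0.8000).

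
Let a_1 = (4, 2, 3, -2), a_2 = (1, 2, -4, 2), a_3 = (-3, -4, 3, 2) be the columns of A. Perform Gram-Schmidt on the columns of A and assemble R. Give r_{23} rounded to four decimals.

r_{23} = -4.7138

q_1 = a_1/‖a_1‖ = (4, 2, 3, -2)/5.7446 = (0.6963, 0.3482, 0.5222, -0.3482).
r_{12} = q_1·a_2 = -1.3926.
u_2 = a_2 + 1.3926·q_1 = (1.9697, 2.4848, -3.2727, 1.5152).
‖u_2‖ = 4.8021, so q_2 = (0.4102, 0.5174, -0.6815, 0.3155).
r_{23} = q_2·a_3 = -4.7138.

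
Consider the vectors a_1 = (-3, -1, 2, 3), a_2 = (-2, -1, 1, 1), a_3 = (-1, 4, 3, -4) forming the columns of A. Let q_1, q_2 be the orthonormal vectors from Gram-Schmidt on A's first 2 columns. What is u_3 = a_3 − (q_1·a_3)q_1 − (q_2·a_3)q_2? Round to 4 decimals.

u_3 = (-1.5294, 4.1176, 3.6471, -2.5882)

a_1 = (-3, -1, 2, 3); ‖a_1‖ = 4.7958, so q_1 = (-0.6255, -0.2085, 0.4170, 0.6255).
q_1·a_2 = (-0.6255)·(-2) + (-0.2085)·(-1) + 0.4170·1 + 0.6255·1 = 2.5022.
u_2 = a_2 − 2.5022·q_1 = (-0.4348, -0.4783, -0.0435, -0.5652).
‖u_2‖ = 0.8597, so q_2 = (-0.5057, -0.5563, -0.0506, -0.6574).
q_1·a_3 = (-0.6255)·(-1) + (-0.2085)·4 + 0.4170·3 + 0.6255·(-4) = -1.4596; q_2·a_3 = (-0.5057)·(-1) + (-0.5563)·4 + (-0.0506)·3 + (-0.6574)·(-4) = 0.7586.
u_3 = a_3 + 1.4596·q_1 − 0.7586·q_2 = (-1.5294, 4.1176, 3.6471, -2.5882).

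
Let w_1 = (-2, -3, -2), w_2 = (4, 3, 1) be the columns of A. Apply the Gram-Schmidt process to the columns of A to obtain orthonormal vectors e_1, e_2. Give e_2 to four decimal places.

e_2 = (0.8085, -0.1617, -0.5659)

w_1 = (-2, -3, -2); ‖w_1‖ = 4.1231, so e_1 = (-0.4851, -0.7276, -0.4851).
e_1·w_2 = (-0.4851)·4 + (-0.7276)·3 + (-0.4851)·1 = -4.6082.
u_2 = w_2 + 4.6082·e_1 = (1.7647, -0.3529, -1.2353).
‖u_2‖ = 2.1828, so e_2 = (0.8085, -0.1617, -0.5659).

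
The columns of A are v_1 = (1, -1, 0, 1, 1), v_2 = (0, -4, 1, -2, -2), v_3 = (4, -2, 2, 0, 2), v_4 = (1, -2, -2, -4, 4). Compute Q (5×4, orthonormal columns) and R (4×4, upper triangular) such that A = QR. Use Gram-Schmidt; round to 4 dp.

Q = [[0.5000, 0.0000, 0.6155, -0.1032], [-0.5000, -0.8000, 0.2954, -0.1185], [0.0000, 0.2000, 0.5416, -0.5046], [0.5000, -0.4000, -0.4677, -0.6079], [0.5000, -0.4000, 0.1477, 0.5926]], R = [[2.0000, 0.0000, 4.0000, 1.5000], [0.0000, 5.0000, 1.2000, 1.2000], [0.0000, 0.0000, 3.2496, 1.4032], [0.0000, 0.0000, 0.0000, 5.9448]]

q_1 = v_1/‖v_1‖ = (1, -1, 0, 1, 1)/2.0000 = (0.5000, -0.5000, 0.0000, 0.5000, 0.5000).
r_{12} = q_1·v_2 = 0.0000.
u_2 = v_2 + 0.0000·q_1 = (0.0000, -4.0000, 1.0000, -2.0000, -2.0000).
‖u_2‖ = 5.0000, so q_2 = (0.0000, -0.8000, 0.2000, -0.4000, -0.4000).
r_{13} = q_1·v_3 = 4.0000; r_{23} = q_2·v_3 = 1.2000.
u_3 = v_3 − 4.0000·q_1 − 1.2000·q_2 = (2.0000, 0.9600, 1.7600, -1.5200, 0.4800).
‖u_3‖ = 3.2496, so q_3 = (0.6155, 0.2954, 0.5416, -0.4677, 0.1477).
r_{14} = q_1·v_4 = 1.5000; r_{24} = q_2·v_4 = 1.2000; r_{34} = q_3·v_4 = 1.4032.
u_4 = v_4 − 1.5000·q_1 − 1.2000·q_2 − 1.4032·q_3 = (-0.6136, -0.7045, -3.0000, -3.6136, 3.5227).
‖u_4‖ = 5.9448, so q_4 = (-0.1032, -0.1185, -0.5046, -0.6079, 0.5926).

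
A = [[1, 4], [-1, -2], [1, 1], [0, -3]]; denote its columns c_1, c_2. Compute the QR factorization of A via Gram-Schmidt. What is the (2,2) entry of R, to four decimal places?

c_1 = (1, -1, 1, 0); ‖c_1‖ = 1.7321, so e_1 = (0.5774, -0.5774, 0.5774, 0.0000).
e_1·c_2 = 0.5774·4 + (-0.5774)·(-2) + 0.5774·1 + 0.0000·(-3) = 4.0415.
u_2 = c_2 − 4.0415·e_1 = (1.6667, 0.3333, -1.3333, -3.0000).
r_{22} = ‖u_2‖ = 3.6968.

r_{22} = 3.6968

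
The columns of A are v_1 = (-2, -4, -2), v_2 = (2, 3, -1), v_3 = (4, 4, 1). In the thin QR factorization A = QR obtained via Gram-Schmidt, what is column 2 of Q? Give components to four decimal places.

q_2 = (0.3450, 0.2760, -0.8971)

v_1 = (-2, -4, -2); ‖v_1‖ = 4.8990, so q_1 = (-0.4082, -0.8165, -0.4082).
q_1·v_2 = (-0.4082)·2 + (-0.8165)·3 + (-0.4082)·(-1) = -2.8577.
u_2 = v_2 + 2.8577·q_1 = (0.8333, 0.6667, -2.1667).
‖u_2‖ = 2.4152, so q_2 = (0.3450, 0.2760, -0.8971).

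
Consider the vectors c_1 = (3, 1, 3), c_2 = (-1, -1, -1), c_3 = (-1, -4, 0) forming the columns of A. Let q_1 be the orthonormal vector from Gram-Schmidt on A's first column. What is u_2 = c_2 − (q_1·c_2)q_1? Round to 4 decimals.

u_2 = (0.1053, -0.6316, 0.1053)

c_1 = (3, 1, 3); ‖c_1‖ = 4.3589, so q_1 = (0.6882, 0.2294, 0.6882).
q_1·c_2 = 0.6882·(-1) + 0.2294·(-1) + 0.6882·(-1) = -1.6059.
u_2 = c_2 + 1.6059·q_1 = (0.1053, -0.6316, 0.1053).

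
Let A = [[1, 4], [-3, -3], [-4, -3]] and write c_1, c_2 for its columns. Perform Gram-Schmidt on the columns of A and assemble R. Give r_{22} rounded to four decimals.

r_{22} = 3.1562

c_1 = (1, -3, -4); ‖c_1‖ = 5.0990, so q_1 = (0.1961, -0.5883, -0.7845).
q_1·c_2 = 0.1961·4 + (-0.5883)·(-3) + (-0.7845)·(-3) = 4.9029.
u_2 = c_2 − 4.9029·q_1 = (3.0385, -0.1154, 0.8462).
r_{22} = ‖u_2‖ = 3.1562.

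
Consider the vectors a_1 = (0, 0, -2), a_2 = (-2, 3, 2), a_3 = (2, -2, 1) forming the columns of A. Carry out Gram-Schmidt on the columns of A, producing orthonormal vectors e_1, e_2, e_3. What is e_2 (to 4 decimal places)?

e_2 = (-0.5547, 0.8321, 0.0000)

a_1 = (0, 0, -2); ‖a_1‖ = 2.0000, so e_1 = (0.0000, 0.0000, -1.0000).
e_1·a_2 = 0.0000·(-2) + 0.0000·3 + (-1.0000)·2 = -2.0000.
u_2 = a_2 + 2.0000·e_1 = (-2.0000, 3.0000, 0.0000).
‖u_2‖ = 3.6056, so e_2 = (-0.5547, 0.8321, 0.0000).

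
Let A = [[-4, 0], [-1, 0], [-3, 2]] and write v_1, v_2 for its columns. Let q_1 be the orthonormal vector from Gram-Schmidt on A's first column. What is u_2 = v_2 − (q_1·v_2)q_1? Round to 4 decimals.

q_1 = v_1/‖v_1‖ = (-4, -1, -3)/5.0990 = (-0.7845, -0.1961, -0.5883).
r_{12} = q_1·v_2 = -1.1767.
u_2 = v_2 + 1.1767·q_1 = (-0.9231, -0.2308, 1.3077).

u_2 = (-0.9231, -0.2308, 1.3077)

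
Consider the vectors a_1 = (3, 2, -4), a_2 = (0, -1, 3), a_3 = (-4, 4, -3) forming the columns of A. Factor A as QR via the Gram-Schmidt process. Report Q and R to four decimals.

Q = [[0.5571, 0.8044, -0.2063], [0.3714, -0.0192, 0.9283], [-0.7428, 0.5937, 0.3094]], R = [[5.3852, -2.5997, 1.4856], [0.0000, 1.8004, -5.0755], [0.0000, 0.0000, 3.6100]]

e_1 = a_1/‖a_1‖ = (3, 2, -4)/5.3852 = (0.5571, 0.3714, -0.7428).
r_{12} = e_1·a_2 = -2.5997.
u_2 = a_2 + 2.5997·e_1 = (1.4483, -0.0345, 1.0690).
‖u_2‖ = 1.8004, so e_2 = (0.8044, -0.0192, 0.5937).
r_{13} = e_1·a_3 = 1.4856; r_{23} = e_2·a_3 = -5.0755.
u_3 = a_3 − 1.4856·e_1 + 5.0755·e_2 = (-0.7447, 3.3511, 1.1170).
‖u_3‖ = 3.6100, so e_3 = (-0.2063, 0.9283, 0.3094).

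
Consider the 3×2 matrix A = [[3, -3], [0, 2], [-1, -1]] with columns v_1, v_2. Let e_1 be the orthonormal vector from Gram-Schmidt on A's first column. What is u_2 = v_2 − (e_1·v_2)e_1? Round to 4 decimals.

e_1 = v_1/‖v_1‖ = (3, 0, -1)/3.1623 = (0.9487, 0.0000, -0.3162).
r_{12} = e_1·v_2 = -2.5298.
u_2 = v_2 + 2.5298·e_1 = (-0.6000, 2.0000, -1.8000).

u_2 = (-0.6000, 2.0000, -1.8000)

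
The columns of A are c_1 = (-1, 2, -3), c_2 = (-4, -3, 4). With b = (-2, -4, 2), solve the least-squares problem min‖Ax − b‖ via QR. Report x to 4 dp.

x = (-0.2646, 0.5926)

e_1 = c_1/‖c_1‖ = (-1, 2, -3)/3.7417 = (-0.2673, 0.5345, -0.8018).
r_{12} = e_1·c_2 = -3.7417.
u_2 = c_2 + 3.7417·e_1 = (-5.0000, -1.0000, 1.0000).
‖u_2‖ = 5.1962, so e_2 = (-0.9623, -0.1925, 0.1925).
Qᵀb = (-3.2071, 3.0792).
Back-substitute: x_2 = 3.0792/5.1962 = 0.5926.
x_1 = (-3.2071 + 3.7417·0.5926)/3.7417 = -0.2646.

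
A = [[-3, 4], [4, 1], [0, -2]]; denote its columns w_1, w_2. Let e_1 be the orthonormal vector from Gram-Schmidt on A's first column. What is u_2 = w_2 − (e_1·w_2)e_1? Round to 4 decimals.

u_2 = (3.0400, 2.2800, -2.0000)

w_1 = (-3, 4, 0); ‖w_1‖ = 5.0000, so e_1 = (-0.6000, 0.8000, 0.0000).
e_1·w_2 = (-0.6000)·4 + 0.8000·1 + 0.0000·(-2) = -1.6000.
u_2 = w_2 + 1.6000·e_1 = (3.0400, 2.2800, -2.0000).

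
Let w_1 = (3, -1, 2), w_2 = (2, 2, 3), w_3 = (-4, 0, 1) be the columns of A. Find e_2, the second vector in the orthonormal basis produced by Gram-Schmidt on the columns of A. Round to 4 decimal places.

e_2 = (-0.0455, 0.8645, 0.5005)

w_1 = (3, -1, 2); ‖w_1‖ = 3.7417, so e_1 = (0.8018, -0.2673, 0.5345).
e_1·w_2 = 0.8018·2 + (-0.2673)·2 + 0.5345·3 = 2.6726.
u_2 = w_2 − 2.6726·e_1 = (-0.1429, 2.7143, 1.5714).
‖u_2‖ = 3.1396, so e_2 = (-0.0455, 0.8645, 0.5005).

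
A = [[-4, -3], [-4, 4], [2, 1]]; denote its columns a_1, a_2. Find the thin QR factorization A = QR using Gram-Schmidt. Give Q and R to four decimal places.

Q = [[-0.6667, -0.6333], [-0.6667, 0.7425], [0.3333, 0.2184]], R = [[6.0000, -0.3333], [0.0000, 5.0881]]

q_1 = a_1/‖a_1‖ = (-4, -4, 2)/6.0000 = (-0.6667, -0.6667, 0.3333).
r_{12} = q_1·a_2 = -0.3333.
u_2 = a_2 + 0.3333·q_1 = (-3.2222, 3.7778, 1.1111).
‖u_2‖ = 5.0881, so q_2 = (-0.6333, 0.7425, 0.2184).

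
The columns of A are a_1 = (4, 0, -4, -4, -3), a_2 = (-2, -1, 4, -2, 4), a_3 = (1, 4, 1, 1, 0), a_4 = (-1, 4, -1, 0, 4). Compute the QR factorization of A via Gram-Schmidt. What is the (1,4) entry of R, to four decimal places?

a_1 = (4, 0, -4, -4, -3); ‖a_1‖ = 7.5498, so q_1 = (0.5298, 0.0000, -0.5298, -0.5298, -0.3974).
r_{14} = q_1·a_4 = -1.5894.

r_{14} = -1.5894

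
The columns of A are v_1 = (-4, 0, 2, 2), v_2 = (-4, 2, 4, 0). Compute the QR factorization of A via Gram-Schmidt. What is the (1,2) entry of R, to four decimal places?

r_{12} = 4.8990

e_1 = v_1/‖v_1‖ = (-4, 0, 2, 2)/4.8990 = (-0.8165, 0.0000, 0.4082, 0.4082).
r_{12} = e_1·v_2 = 4.8990.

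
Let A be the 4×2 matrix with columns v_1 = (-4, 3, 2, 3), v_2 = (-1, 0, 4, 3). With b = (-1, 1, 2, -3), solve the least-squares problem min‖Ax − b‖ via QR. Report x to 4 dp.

v_1 = (-4, 3, 2, 3); ‖v_1‖ = 6.1644, so q_1 = (-0.6489, 0.4867, 0.3244, 0.4867).
q_1·v_2 = (-0.6489)·(-1) + 0.4867·0 + 0.3244·4 + 0.4867·3 = 3.4066.
u_2 = v_2 − 3.4066·q_1 = (1.2105, -1.6579, 2.8947, 1.3421).
‖u_2‖ = 3.7940, so q_2 = (0.3191, -0.4370, 0.7630, 0.3537).
Qᵀb = (0.3244, -0.2913).
Back-substitute: x_2 = -0.2913/3.7940 = -0.0768.
x_1 = (0.3244 − 3.4066·(-0.0768))/6.1644 = 0.0951.

x = (0.0951, -0.0768)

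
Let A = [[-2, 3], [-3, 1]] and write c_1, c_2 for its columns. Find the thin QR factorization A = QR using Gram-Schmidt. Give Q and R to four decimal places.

Q = [[-0.5547, 0.8321], [-0.8321, -0.5547]], R = [[3.6056, -2.4962], [0.0000, 1.9415]]

e_1 = c_1/‖c_1‖ = (-2, -3)/3.6056 = (-0.5547, -0.8321).
r_{12} = e_1·c_2 = -2.4962.
u_2 = c_2 + 2.4962·e_1 = (1.6154, -1.0769).
‖u_2‖ = 1.9415, so e_2 = (0.8321, -0.5547).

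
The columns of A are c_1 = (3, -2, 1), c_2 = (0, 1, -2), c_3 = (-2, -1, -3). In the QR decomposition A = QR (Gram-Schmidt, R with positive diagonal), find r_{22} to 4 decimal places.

r_{22} = 1.9640

q_1 = c_1/‖c_1‖ = (3, -2, 1)/3.7417 = (0.8018, -0.5345, 0.2673).
r_{12} = q_1·c_2 = -1.0690.
u_2 = c_2 + 1.0690·q_1 = (0.8571, 0.4286, -1.7143).
r_{22} = ‖u_2‖ = 1.9640.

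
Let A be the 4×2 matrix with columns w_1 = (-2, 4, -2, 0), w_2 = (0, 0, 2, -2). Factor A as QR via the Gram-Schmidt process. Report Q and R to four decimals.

Q = [[-0.4082, -0.1231], [0.8165, 0.2462], [-0.4082, 0.6155], [0.0000, -0.7385]], R = [[4.8990, -0.8165], [0.0000, 2.7080]]

w_1 = (-2, 4, -2, 0); ‖w_1‖ = 4.8990, so q_1 = (-0.4082, 0.8165, -0.4082, 0.0000).
q_1·w_2 = (-0.4082)·0 + 0.8165·0 + (-0.4082)·2 + 0.0000·(-2) = -0.8165.
u_2 = w_2 + 0.8165·q_1 = (-0.3333, 0.6667, 1.6667, -2.0000).
‖u_2‖ = 2.7080, so q_2 = (-0.1231, 0.2462, 0.6155, -0.7385).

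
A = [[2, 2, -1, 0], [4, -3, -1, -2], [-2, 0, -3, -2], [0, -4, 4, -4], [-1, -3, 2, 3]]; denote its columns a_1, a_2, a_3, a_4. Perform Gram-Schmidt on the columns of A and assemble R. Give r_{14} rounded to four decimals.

r_{14} = -1.4000

e_1 = a_1/‖a_1‖ = (2, 4, -2, 0, -1)/5.0000 = (0.4000, 0.8000, -0.4000, 0.0000, -0.2000).
r_{14} = e_1·a_4 = -1.4000.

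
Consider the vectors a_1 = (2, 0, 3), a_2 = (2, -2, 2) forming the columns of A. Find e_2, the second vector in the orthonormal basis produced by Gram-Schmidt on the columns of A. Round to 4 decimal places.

a_1 = (2, 0, 3); ‖a_1‖ = 3.6056, so e_1 = (0.5547, 0.0000, 0.8321).
e_1·a_2 = 0.5547·2 + 0.0000·(-2) + 0.8321·2 = 2.7735.
u_2 = a_2 − 2.7735·e_1 = (0.4615, -2.0000, -0.3077).
‖u_2‖ = 2.0755, so e_2 = (0.2224, -0.9636, -0.1482).

e_2 = (0.2224, -0.9636, -0.1482)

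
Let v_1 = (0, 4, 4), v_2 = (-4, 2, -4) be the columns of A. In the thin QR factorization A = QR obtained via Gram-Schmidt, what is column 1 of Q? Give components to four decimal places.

e_1 = (0.0000, 0.7071, 0.7071)

v_1 = (0, 4, 4); ‖v_1‖ = 5.6569, so e_1 = (0.0000, 0.7071, 0.7071).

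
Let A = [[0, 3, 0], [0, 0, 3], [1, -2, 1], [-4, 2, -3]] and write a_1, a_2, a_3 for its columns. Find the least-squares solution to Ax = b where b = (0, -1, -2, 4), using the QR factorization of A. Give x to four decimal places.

q_1 = a_1/‖a_1‖ = (0, 0, 1, -4)/4.1231 = (0.0000, 0.0000, 0.2425, -0.9701).
r_{12} = q_1·a_2 = -2.4254.
u_2 = a_2 + 2.4254·q_1 = (3.0000, 0.0000, -1.4118, -0.3529).
‖u_2‖ = 3.3343, so q_2 = (0.8997, 0.0000, -0.4234, -0.1059).
r_{13} = q_1·a_3 = 3.1530; r_{23} = q_2·a_3 = -0.1059.
u_3 = a_3 − 3.1530·q_1 + 0.1059·q_2 = (0.0952, 3.0000, 0.1905, 0.0476).
‖u_3‖ = 3.0079, so q_3 = (0.0317, 0.9974, 0.0633, 0.0158).
Qᵀb = (-4.3656, 0.4234, -1.0607).
Back-substitute: x_3 = -1.0607/3.0079 = -0.3526.
x_2 = (0.4234 + 0.1059·(-0.3526))/3.3343 = 0.1158.
x_1 = (-4.3656 + 2.4254·0.1158 − 3.1530·(-0.3526))/4.1231 = -0.7211.

x = (-0.7211, 0.1158, -0.3526)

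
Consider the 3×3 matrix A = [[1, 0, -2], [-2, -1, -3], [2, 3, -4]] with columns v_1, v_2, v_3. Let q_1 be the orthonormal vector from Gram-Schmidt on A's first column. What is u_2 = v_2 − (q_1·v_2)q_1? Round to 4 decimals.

u_2 = (-0.8889, 0.7778, 1.2222)

v_1 = (1, -2, 2); ‖v_1‖ = 3.0000, so q_1 = (0.3333, -0.6667, 0.6667).
q_1·v_2 = 0.3333·0 + (-0.6667)·(-1) + 0.6667·3 = 2.6667.
u_2 = v_2 − 2.6667·q_1 = (-0.8889, 0.7778, 1.2222).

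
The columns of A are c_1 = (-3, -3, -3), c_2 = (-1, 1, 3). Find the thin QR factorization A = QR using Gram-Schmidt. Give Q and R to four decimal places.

Q = [[-0.5774, -0.7071], [-0.5774, 0.0000], [-0.5774, 0.7071]], R = [[5.1962, -1.7321], [0.0000, 2.8284]]

c_1 = (-3, -3, -3); ‖c_1‖ = 5.1962, so q_1 = (-0.5774, -0.5774, -0.5774).
q_1·c_2 = (-0.5774)·(-1) + (-0.5774)·1 + (-0.5774)·3 = -1.7321.
u_2 = c_2 + 1.7321·q_1 = (-2.0000, 0.0000, 2.0000).
‖u_2‖ = 2.8284, so q_2 = (-0.7071, 0.0000, 0.7071).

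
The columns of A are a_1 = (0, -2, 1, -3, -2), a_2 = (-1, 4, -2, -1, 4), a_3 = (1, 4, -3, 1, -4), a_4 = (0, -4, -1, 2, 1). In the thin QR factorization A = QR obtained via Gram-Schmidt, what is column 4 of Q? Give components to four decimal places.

e_4 = (-0.0431, -0.5270, -0.8433, 0.0062, 0.0962)

e_1 = a_1/‖a_1‖ = (0, -2, 1, -3, -2)/4.2426 = (0.0000, -0.4714, 0.2357, -0.7071, -0.4714).
r_{12} = e_1·a_2 = -3.5355.
u_2 = a_2 + 3.5355·e_1 = (-1.0000, 2.3333, -1.1667, -3.5000, 2.3333).
‖u_2‖ = 5.0498, so e_2 = (-0.1980, 0.4621, -0.2310, -0.6931, 0.4621).
r_{13} = e_1·a_3 = -1.4142; r_{23} = e_2·a_3 = -0.1980.
u_3 = a_3 + 1.4142·e_1 + 0.1980·e_2 = (0.9608, 3.4248, -2.7124, -0.1373, -4.5752).
‖u_3‖ = 6.4001, so e_3 = (0.1501, 0.5351, -0.4238, -0.0214, -0.7149).
r_{14} = e_1·a_4 = -0.2357; r_{24} = e_2·a_4 = -2.5414; r_{34} = e_3·a_4 = -2.4744.
u_4 = a_4 + 0.2357·e_1 + 2.5414·e_2 + 2.4744·e_3 = (-0.1318, -1.6127, -2.5803, 0.0188, 0.2943).
‖u_4‖ = 3.0599, so e_4 = (-0.0431, -0.5270, -0.8433, 0.0062, 0.0962).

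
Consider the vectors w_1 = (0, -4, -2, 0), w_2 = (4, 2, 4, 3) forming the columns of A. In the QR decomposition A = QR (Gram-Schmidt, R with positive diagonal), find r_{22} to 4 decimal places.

e_1 = w_1/‖w_1‖ = (0, -4, -2, 0)/4.4721 = (0.0000, -0.8944, -0.4472, 0.0000).
r_{12} = e_1·w_2 = -3.5777.
u_2 = w_2 + 3.5777·e_1 = (4.0000, -1.2000, 2.4000, 3.0000).
r_{22} = ‖u_2‖ = 5.6745.

r_{22} = 5.6745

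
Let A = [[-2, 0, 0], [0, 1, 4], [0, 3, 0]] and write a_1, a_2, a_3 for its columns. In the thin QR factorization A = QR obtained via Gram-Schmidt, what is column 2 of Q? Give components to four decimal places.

a_1 = (-2, 0, 0); ‖a_1‖ = 2.0000, so e_1 = (-1.0000, 0.0000, 0.0000).
e_1·a_2 = (-1.0000)·0 + 0.0000·1 + 0.0000·3 = 0.0000.
u_2 = a_2 + 0.0000·e_1 = (0.0000, 1.0000, 3.0000).
‖u_2‖ = 3.1623, so e_2 = (0.0000, 0.3162, 0.9487).

e_2 = (0.0000, 0.3162, 0.9487)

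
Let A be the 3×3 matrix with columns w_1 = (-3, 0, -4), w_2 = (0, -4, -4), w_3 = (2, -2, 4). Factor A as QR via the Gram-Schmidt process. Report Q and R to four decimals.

Q = [[-0.6000, 0.4116, -0.6860], [0.0000, -0.8575, -0.5145], [-0.8000, -0.3087, 0.5145]], R = [[5.0000, 3.2000, -4.4000], [0.0000, 4.6648, 1.3034], [0.0000, 0.0000, 1.7150]]

q_1 = w_1/‖w_1‖ = (-3, 0, -4)/5.0000 = (-0.6000, 0.0000, -0.8000).
r_{12} = q_1·w_2 = 3.2000.
u_2 = w_2 − 3.2000·q_1 = (1.9200, -4.0000, -1.4400).
‖u_2‖ = 4.6648, so q_2 = (0.4116, -0.8575, -0.3087).
r_{13} = q_1·w_3 = -4.4000; r_{23} = q_2·w_3 = 1.3034.
u_3 = w_3 + 4.4000·q_1 − 1.3034·q_2 = (-1.1765, -0.8824, 0.8824).
‖u_3‖ = 1.7150, so q_3 = (-0.6860, -0.5145, 0.5145).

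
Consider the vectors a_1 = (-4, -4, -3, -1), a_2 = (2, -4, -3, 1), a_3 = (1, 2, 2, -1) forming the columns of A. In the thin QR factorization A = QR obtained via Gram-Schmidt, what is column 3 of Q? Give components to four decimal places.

e_3 = (0.2961, -0.2548, 0.2410, -0.8884)

e_1 = a_1/‖a_1‖ = (-4, -4, -3, -1)/6.4807 = (-0.6172, -0.6172, -0.4629, -0.1543).
r_{12} = e_1·a_2 = 2.4689.
u_2 = a_2 − 2.4689·e_1 = (3.5238, -2.4762, -1.8571, 1.3810).
‖u_2‖ = 4.8892, so e_2 = (0.7207, -0.5065, -0.3798, 0.2824).
r_{13} = e_1·a_3 = -2.6232; r_{23} = e_2·a_3 = -1.3343.
u_3 = a_3 + 2.6232·e_1 + 1.3343·e_2 = (0.3426, -0.2948, 0.2789, -1.0279).
‖u_3‖ = 1.1570, so e_3 = (0.2961, -0.2548, 0.2410, -0.8884).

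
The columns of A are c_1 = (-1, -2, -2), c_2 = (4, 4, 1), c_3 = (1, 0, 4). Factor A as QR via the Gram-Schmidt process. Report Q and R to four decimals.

c_1 = (-1, -2, -2); ‖c_1‖ = 3.0000, so e_1 = (-0.3333, -0.6667, -0.6667).
e_1·c_2 = (-0.3333)·4 + (-0.6667)·4 + (-0.6667)·1 = -4.6667.
u_2 = c_2 + 4.6667·e_1 = (2.4444, 0.8889, -2.1111).
‖u_2‖ = 3.3500, so e_2 = (0.7297, 0.2653, -0.6302).
e_1·c_3 = (-0.3333)·1 + (-0.6667)·0 + (-0.6667)·4 = -3.0000; e_2·c_3 = 0.7297·1 + 0.2653·0 + (-0.6302)·4 = -1.7911.
u_3 = c_3 + 3.0000·e_1 + 1.7911·e_2 = (1.3069, -1.5248, 0.8713).
‖u_3‖ = 2.1891, so e_3 = (0.5970, -0.6965, 0.3980).

Q = [[-0.3333, 0.7297, 0.5970], [-0.6667, 0.2653, -0.6965], [-0.6667, -0.6302, 0.3980]], R = [[3.0000, -4.6667, -3.0000], [0.0000, 3.3500, -1.7911], [0.0000, 0.0000, 2.1891]]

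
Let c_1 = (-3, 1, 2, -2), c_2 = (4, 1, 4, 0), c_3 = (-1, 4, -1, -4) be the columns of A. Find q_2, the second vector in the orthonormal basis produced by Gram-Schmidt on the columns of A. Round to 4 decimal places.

c_1 = (-3, 1, 2, -2); ‖c_1‖ = 4.2426, so q_1 = (-0.7071, 0.2357, 0.4714, -0.4714).
q_1·c_2 = (-0.7071)·4 + 0.2357·1 + 0.4714·4 + (-0.4714)·0 = -0.7071.
u_2 = c_2 + 0.7071·q_1 = (3.5000, 1.1667, 4.3333, -0.3333).
‖u_2‖ = 5.7009, so q_2 = (0.6139, 0.2046, 0.7601, -0.0585).

q_2 = (0.6139, 0.2046, 0.7601, -0.0585)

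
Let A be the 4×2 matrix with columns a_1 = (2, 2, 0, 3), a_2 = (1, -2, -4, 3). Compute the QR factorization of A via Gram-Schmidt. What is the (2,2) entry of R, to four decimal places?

r_{22} = 5.2075

a_1 = (2, 2, 0, 3); ‖a_1‖ = 4.1231, so q_1 = (0.4851, 0.4851, 0.0000, 0.7276).
q_1·a_2 = 0.4851·1 + 0.4851·(-2) + 0.0000·(-4) + 0.7276·3 = 1.6977.
u_2 = a_2 − 1.6977·q_1 = (0.1765, -2.8235, -4.0000, 1.7647).
r_{22} = ‖u_2‖ = 5.2075.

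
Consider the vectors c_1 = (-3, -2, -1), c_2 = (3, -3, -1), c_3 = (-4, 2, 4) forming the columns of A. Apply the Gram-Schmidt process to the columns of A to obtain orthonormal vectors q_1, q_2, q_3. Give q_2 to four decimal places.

c_1 = (-3, -2, -1); ‖c_1‖ = 3.7417, so q_1 = (-0.8018, -0.5345, -0.2673).
q_1·c_2 = (-0.8018)·3 + (-0.5345)·(-3) + (-0.2673)·(-1) = -0.5345.
u_2 = c_2 + 0.5345·q_1 = (2.5714, -3.2857, -1.1429).
‖u_2‖ = 4.3260, so q_2 = (0.5944, -0.7595, -0.2642).

q_2 = (0.5944, -0.7595, -0.2642)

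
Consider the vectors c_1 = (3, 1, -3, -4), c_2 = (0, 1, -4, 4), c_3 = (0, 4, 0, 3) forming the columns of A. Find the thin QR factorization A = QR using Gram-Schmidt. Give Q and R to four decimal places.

e_1 = c_1/‖c_1‖ = (3, 1, -3, -4)/5.9161 = (0.5071, 0.1690, -0.5071, -0.6761).
r_{12} = e_1·c_2 = -0.5071.
u_2 = c_2 + 0.5071·e_1 = (0.2571, 1.0857, -4.2571, 3.6571).
‖u_2‖ = 5.7221, so e_2 = (0.0449, 0.1897, -0.7440, 0.6391).
r_{13} = e_1·c_3 = -1.3522; r_{23} = e_2·c_3 = 2.6763.
u_3 = c_3 + 1.3522·e_1 − 2.6763·e_2 = (0.5654, 3.7208, 1.3054, 0.3752).
‖u_3‖ = 4.0011, so e_3 = (0.1413, 0.9299, 0.3263, 0.0938).

Q = [[0.5071, 0.0449, 0.1413], [0.1690, 0.1897, 0.9299], [-0.5071, -0.7440, 0.3263], [-0.6761, 0.6391, 0.0938]], R = [[5.9161, -0.5071, -1.3522], [0.0000, 5.7221, 2.6763], [0.0000, 0.0000, 4.0011]]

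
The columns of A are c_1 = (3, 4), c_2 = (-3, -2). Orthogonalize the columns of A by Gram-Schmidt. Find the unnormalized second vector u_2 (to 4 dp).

u_2 = (-0.9600, 0.7200)

c_1 = (3, 4); ‖c_1‖ = 5.0000, so q_1 = (0.6000, 0.8000).
q_1·c_2 = 0.6000·(-3) + 0.8000·(-2) = -3.4000.
u_2 = c_2 + 3.4000·q_1 = (-0.9600, 0.7200).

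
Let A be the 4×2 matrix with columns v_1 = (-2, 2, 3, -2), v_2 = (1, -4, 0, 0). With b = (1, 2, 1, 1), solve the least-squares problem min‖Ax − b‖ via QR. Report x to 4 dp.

e_1 = v_1/‖v_1‖ = (-2, 2, 3, -2)/4.5826 = (-0.4364, 0.4364, 0.6547, -0.4364).
r_{12} = e_1·v_2 = -2.1822.
u_2 = v_2 + 2.1822·e_1 = (0.0476, -3.0476, 1.4286, -0.9524).
‖u_2‖ = 3.4983, so e_2 = (0.0136, -0.8712, 0.4084, -0.2722).
Qᵀb = (0.6547, -1.5926).
Back-substitute: x_2 = -1.5926/3.4983 = -0.4553.
x_1 = (0.6547 + 2.1822·(-0.4553))/4.5826 = -0.0739.

x = (-0.0739, -0.4553)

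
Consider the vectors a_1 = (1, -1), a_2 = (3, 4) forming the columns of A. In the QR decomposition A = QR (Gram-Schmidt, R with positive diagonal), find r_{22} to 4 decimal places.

r_{22} = 4.9497

q_1 = a_1/‖a_1‖ = (1, -1)/1.4142 = (0.7071, -0.7071).
r_{12} = q_1·a_2 = -0.7071.
u_2 = a_2 + 0.7071·q_1 = (3.5000, 3.5000).
r_{22} = ‖u_2‖ = 4.9497.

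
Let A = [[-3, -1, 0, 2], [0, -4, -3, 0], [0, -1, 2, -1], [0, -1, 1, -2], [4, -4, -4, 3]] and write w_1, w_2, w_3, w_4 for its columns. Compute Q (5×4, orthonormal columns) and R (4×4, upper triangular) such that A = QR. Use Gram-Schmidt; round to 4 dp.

q_1 = w_1/‖w_1‖ = (-3, 0, 0, 0, 4)/5.0000 = (-0.6000, 0.0000, 0.0000, 0.0000, 0.8000).
r_{12} = q_1·w_2 = -2.6000.
u_2 = w_2 + 2.6000·q_1 = (-2.5600, -4.0000, -1.0000, -1.0000, -1.9200).
‖u_2‖ = 5.3141, so q_2 = (-0.4817, -0.7527, -0.1882, -0.1882, -0.3613).
r_{13} = q_1·w_3 = -3.2000; r_{23} = q_2·w_3 = 3.1388.
u_3 = w_3 + 3.2000·q_1 − 3.1388·q_2 = (-0.4079, -0.6374, 2.5907, 1.5907, -0.3059).
‖u_3‖ = 3.1477, so q_3 = (-0.1296, -0.2025, 0.8230, 0.5053, -0.0972).
r_{14} = q_1·w_4 = 1.2000; r_{24} = q_2·w_4 = -1.4828; r_{34} = q_3·w_4 = -2.3845.
u_4 = w_4 − 1.2000·q_1 + 1.4828·q_2 + 2.3845·q_3 = (1.6966, -1.5990, 0.6835, -1.0741, 1.2725).
‖u_4‖ = 2.9454, so q_4 = (0.5760, -0.5429, 0.2321, -0.3647, 0.4320).

Q = [[-0.6000, -0.4817, -0.1296, 0.5760], [0.0000, -0.7527, -0.2025, -0.5429], [0.0000, -0.1882, 0.8230, 0.2321], [0.0000, -0.1882, 0.5053, -0.3647], [0.8000, -0.3613, -0.0972, 0.4320]], R = [[5.0000, -2.6000, -3.2000, 1.2000], [0.0000, 5.3141, 3.1388, -1.4828], [0.0000, 0.0000, 3.1477, -2.3845], [0.0000, 0.0000, 0.0000, 2.9454]]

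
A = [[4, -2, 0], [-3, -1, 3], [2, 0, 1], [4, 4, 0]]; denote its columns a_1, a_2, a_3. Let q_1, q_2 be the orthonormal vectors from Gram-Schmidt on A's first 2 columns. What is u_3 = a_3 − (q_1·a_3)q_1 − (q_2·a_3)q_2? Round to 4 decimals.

a_1 = (4, -3, 2, 4); ‖a_1‖ = 6.7082, so q_1 = (0.5963, -0.4472, 0.2981, 0.5963).
q_1·a_2 = 0.5963·(-2) + (-0.4472)·(-1) + 0.2981·0 + 0.5963·4 = 1.6398.
u_2 = a_2 − 1.6398·q_1 = (-2.9778, -0.2667, -0.4889, 3.0222).
‖u_2‖ = 4.2791, so q_2 = (-0.6959, -0.0623, -0.1142, 0.7063).
q_1·a_3 = 0.5963·0 + (-0.4472)·3 + 0.2981·1 + 0.5963·0 = -1.0435; q_2·a_3 = (-0.6959)·0 + (-0.0623)·3 + (-0.1142)·1 + 0.7063·0 = -0.3012.
u_3 = a_3 + 1.0435·q_1 + 0.3012·q_2 = (0.4126, 2.5146, 1.2767, 0.8350).

u_3 = (0.4126, 2.5146, 1.2767, 0.8350)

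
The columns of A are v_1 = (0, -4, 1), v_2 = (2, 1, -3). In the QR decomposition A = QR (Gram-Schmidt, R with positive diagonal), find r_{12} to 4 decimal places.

r_{12} = -1.6977

v_1 = (0, -4, 1); ‖v_1‖ = 4.1231, so e_1 = (0.0000, -0.9701, 0.2425).
r_{12} = e_1·v_2 = -1.6977.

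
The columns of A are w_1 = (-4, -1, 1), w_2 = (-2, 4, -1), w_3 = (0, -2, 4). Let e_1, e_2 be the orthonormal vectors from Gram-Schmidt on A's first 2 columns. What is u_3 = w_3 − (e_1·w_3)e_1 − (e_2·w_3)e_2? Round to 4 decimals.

w_1 = (-4, -1, 1); ‖w_1‖ = 4.2426, so e_1 = (-0.9428, -0.2357, 0.2357).
e_1·w_2 = (-0.9428)·(-2) + (-0.2357)·4 + 0.2357·(-1) = 0.7071.
u_2 = w_2 − 0.7071·e_1 = (-1.3333, 4.1667, -1.1667).
‖u_2‖ = 4.5277, so e_2 = (-0.2945, 0.9203, -0.2577).
e_1·w_3 = (-0.9428)·0 + (-0.2357)·(-2) + 0.2357·4 = 1.4142; e_2·w_3 = (-0.2945)·0 + 0.9203·(-2) + (-0.2577)·4 = -2.8712.
u_3 = w_3 − 1.4142·e_1 + 2.8712·e_2 = (0.4878, 0.9756, 2.9268).

u_3 = (0.4878, 0.9756, 2.9268)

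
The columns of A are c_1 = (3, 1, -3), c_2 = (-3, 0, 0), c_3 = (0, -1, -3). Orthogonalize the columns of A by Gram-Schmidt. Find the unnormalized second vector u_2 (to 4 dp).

c_1 = (3, 1, -3); ‖c_1‖ = 4.3589, so q_1 = (0.6882, 0.2294, -0.6882).
q_1·c_2 = 0.6882·(-3) + 0.2294·0 + (-0.6882)·0 = -2.0647.
u_2 = c_2 + 2.0647·q_1 = (-1.5789, 0.4737, -1.4211).

u_2 = (-1.5789, 0.4737, -1.4211)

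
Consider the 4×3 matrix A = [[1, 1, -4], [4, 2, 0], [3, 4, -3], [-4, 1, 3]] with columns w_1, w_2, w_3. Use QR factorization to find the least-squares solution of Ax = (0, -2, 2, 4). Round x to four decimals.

w_1 = (1, 4, 3, -4); ‖w_1‖ = 6.4807, so q_1 = (0.1543, 0.6172, 0.4629, -0.6172).
q_1·w_2 = 0.1543·1 + 0.6172·2 + 0.4629·4 + (-0.6172)·1 = 2.6232.
u_2 = w_2 − 2.6232·q_1 = (0.5952, 0.3810, 2.7857, 2.6190).
‖u_2‖ = 3.8883, so q_2 = (0.1531, 0.0980, 0.7164, 0.6736).
q_1·w_3 = 0.1543·(-4) + 0.6172·0 + 0.4629·(-3) + (-0.6172)·3 = -3.8576; q_2·w_3 = 0.1531·(-4) + 0.0980·0 + 0.7164·(-3) + 0.6736·3 = -0.7409.
u_3 = w_3 + 3.8576·q_1 + 0.7409·q_2 = (-3.2913, 2.4535, -0.6835, 1.1181).
‖u_3‖ = 4.3093, so q_3 = (-0.7638, 0.5694, -0.1586, 0.2595).
Qᵀb = (-2.7775, 3.9312, -0.4181).
Back-substitute: x_3 = -0.4181/4.3093 = -0.0970.
x_2 = (3.9312 + 0.7409·(-0.0970))/3.8883 = 0.9925.
x_1 = (-2.7775 − 2.6232·0.9925 + 3.8576·(-0.0970))/6.4807 = -0.8881.

x = (-0.8881, 0.9925, -0.0970)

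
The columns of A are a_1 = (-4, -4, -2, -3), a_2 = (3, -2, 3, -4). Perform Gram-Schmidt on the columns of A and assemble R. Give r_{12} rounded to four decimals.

e_1 = a_1/‖a_1‖ = (-4, -4, -2, -3)/6.7082 = (-0.5963, -0.5963, -0.2981, -0.4472).
r_{12} = e_1·a_2 = 0.2981.

r_{12} = 0.2981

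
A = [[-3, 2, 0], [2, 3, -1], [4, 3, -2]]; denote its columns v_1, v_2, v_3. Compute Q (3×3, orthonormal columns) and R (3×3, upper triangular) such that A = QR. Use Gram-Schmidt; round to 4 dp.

Q = [[-0.5571, 0.7854, -0.2700], [0.3714, 0.5264, 0.7649], [0.7428, 0.3258, -0.5849]], R = [[5.3852, 2.2283, -1.8570], [0.0000, 4.1273, -1.1780], [0.0000, 0.0000, 0.4049]]

v_1 = (-3, 2, 4); ‖v_1‖ = 5.3852, so q_1 = (-0.5571, 0.3714, 0.7428).
q_1·v_2 = (-0.5571)·2 + 0.3714·3 + 0.7428·3 = 2.2283.
u_2 = v_2 − 2.2283·q_1 = (3.2414, 2.1724, 1.3448).
‖u_2‖ = 4.1273, so q_2 = (0.7854, 0.5264, 0.3258).
q_1·v_3 = (-0.5571)·0 + 0.3714·(-1) + 0.7428·(-2) = -1.8570; q_2·v_3 = 0.7854·0 + 0.5264·(-1) + 0.3258·(-2) = -1.1780.
u_3 = v_3 + 1.8570·q_1 + 1.1780·q_2 = (-0.1093, 0.3097, -0.2368).
‖u_3‖ = 0.4049, so q_3 = (-0.2700, 0.7649, -0.5849).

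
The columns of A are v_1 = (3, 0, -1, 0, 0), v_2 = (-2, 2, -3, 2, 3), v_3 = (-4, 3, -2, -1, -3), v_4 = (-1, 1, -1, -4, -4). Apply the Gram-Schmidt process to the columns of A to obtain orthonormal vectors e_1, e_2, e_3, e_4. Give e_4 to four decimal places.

e_4 = (-0.0947, -0.2279, -0.2841, -0.8491, 0.3708)

e_1 = v_1/‖v_1‖ = (3, 0, -1, 0, 0)/3.1623 = (0.9487, 0.0000, -0.3162, 0.0000, 0.0000).
r_{12} = e_1·v_2 = -0.9487.
u_2 = v_2 + 0.9487·e_1 = (-1.1000, 2.0000, -3.3000, 2.0000, 3.0000).
‖u_2‖ = 5.3944, so e_2 = (-0.2039, 0.3708, -0.6117, 0.3708, 0.5561).
r_{13} = e_1·v_3 = -3.1623; r_{23} = e_2·v_3 = 1.1123.
u_3 = v_3 + 3.1623·e_1 − 1.1123·e_2 = (-0.7732, 2.5876, -2.3196, -1.4124, -3.6186).
‖u_3‖ = 5.2690, so e_3 = (-0.1467, 0.4911, -0.4402, -0.2681, -0.6868).
r_{14} = e_1·v_4 = -0.6325; r_{24} = e_2·v_4 = -2.5211; r_{34} = e_3·v_4 = 4.8973.
u_4 = v_4 + 0.6325·e_1 + 2.5211·e_2 − 4.8973·e_3 = (-0.1954, -0.4704, -0.5863, -1.7526, 0.7653).
‖u_4‖ = 2.0641, so e_4 = (-0.0947, -0.2279, -0.2841, -0.8491, 0.3708).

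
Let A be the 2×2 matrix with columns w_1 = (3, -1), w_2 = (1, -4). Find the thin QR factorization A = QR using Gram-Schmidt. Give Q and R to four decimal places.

Q = [[0.9487, -0.3162], [-0.3162, -0.9487]], R = [[3.1623, 2.2136], [0.0000, 3.4785]]

q_1 = w_1/‖w_1‖ = (3, -1)/3.1623 = (0.9487, -0.3162).
r_{12} = q_1·w_2 = 2.2136.
u_2 = w_2 − 2.2136·q_1 = (-1.1000, -3.3000).
‖u_2‖ = 3.4785, so q_2 = (-0.3162, -0.9487).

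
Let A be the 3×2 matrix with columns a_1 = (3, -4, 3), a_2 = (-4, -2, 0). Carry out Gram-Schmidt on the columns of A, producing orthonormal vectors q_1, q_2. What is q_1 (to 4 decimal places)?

q_1 = (0.5145, -0.6860, 0.5145)

q_1 = a_1/‖a_1‖ = (3, -4, 3)/5.8310 = (0.5145, -0.6860, 0.5145).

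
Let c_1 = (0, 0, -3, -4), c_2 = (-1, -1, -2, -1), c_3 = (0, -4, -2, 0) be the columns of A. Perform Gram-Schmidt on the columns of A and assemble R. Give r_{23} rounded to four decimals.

r_{23} = 3.2332

c_1 = (0, 0, -3, -4); ‖c_1‖ = 5.0000, so e_1 = (0.0000, 0.0000, -0.6000, -0.8000).
e_1·c_2 = 0.0000·(-1) + 0.0000·(-1) + (-0.6000)·(-2) + (-0.8000)·(-1) = 2.0000.
u_2 = c_2 − 2.0000·e_1 = (-1.0000, -1.0000, -0.8000, 0.6000).
‖u_2‖ = 1.7321, so e_2 = (-0.5774, -0.5774, -0.4619, 0.3464).
r_{23} = e_2·c_3 = 3.2332.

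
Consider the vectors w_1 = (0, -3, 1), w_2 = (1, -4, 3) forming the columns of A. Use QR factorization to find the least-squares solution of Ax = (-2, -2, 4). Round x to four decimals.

w_1 = (0, -3, 1); ‖w_1‖ = 3.1623, so q_1 = (0.0000, -0.9487, 0.3162).
q_1·w_2 = 0.0000·1 + (-0.9487)·(-4) + 0.3162·3 = 4.7434.
u_2 = w_2 − 4.7434·q_1 = (1.0000, 0.5000, 1.5000).
‖u_2‖ = 1.8708, so q_2 = (0.5345, 0.2673, 0.8018).
Qᵀb = (3.1623, 1.6036).
Back-substitute: x_2 = 1.6036/1.8708 = 0.8571.
x_1 = (3.1623 − 4.7434·0.8571)/3.1623 = -0.2857.

x = (-0.2857, 0.8571)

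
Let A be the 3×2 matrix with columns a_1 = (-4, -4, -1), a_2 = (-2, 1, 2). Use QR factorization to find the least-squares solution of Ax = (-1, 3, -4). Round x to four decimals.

x = (-0.1024, -0.3106)

a_1 = (-4, -4, -1); ‖a_1‖ = 5.7446, so q_1 = (-0.6963, -0.6963, -0.1741).
q_1·a_2 = (-0.6963)·(-2) + (-0.6963)·1 + (-0.1741)·2 = 0.3482.
u_2 = a_2 − 0.3482·q_1 = (-1.7576, 1.2424, 2.0606).
‖u_2‖ = 2.9797, so q_2 = (-0.5898, 0.4170, 0.6915).
Qᵀb = (-0.6963, -0.9254).
Back-substitute: x_2 = -0.9254/2.9797 = -0.3106.
x_1 = (-0.6963 − 0.3482·(-0.3106))/5.7446 = -0.1024.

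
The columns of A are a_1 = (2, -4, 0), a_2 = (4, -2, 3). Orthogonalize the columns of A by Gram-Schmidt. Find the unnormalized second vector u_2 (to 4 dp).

a_1 = (2, -4, 0); ‖a_1‖ = 4.4721, so e_1 = (0.4472, -0.8944, 0.0000).
e_1·a_2 = 0.4472·4 + (-0.8944)·(-2) + 0.0000·3 = 3.5777.
u_2 = a_2 − 3.5777·e_1 = (2.4000, 1.2000, 3.0000).

u_2 = (2.4000, 1.2000, 3.0000)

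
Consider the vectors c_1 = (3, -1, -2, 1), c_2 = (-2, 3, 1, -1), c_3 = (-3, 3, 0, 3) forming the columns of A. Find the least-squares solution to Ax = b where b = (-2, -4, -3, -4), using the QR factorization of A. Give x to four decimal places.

x = (-0.9615, -0.6923, -0.6795)

e_1 = c_1/‖c_1‖ = (3, -1, -2, 1)/3.8730 = (0.7746, -0.2582, -0.5164, 0.2582).
r_{12} = e_1·c_2 = -3.0984.
u_2 = c_2 + 3.0984·e_1 = (0.4000, 2.2000, -0.6000, -0.2000).
‖u_2‖ = 2.3238, so e_2 = (0.1721, 0.9467, -0.2582, -0.0861).
r_{13} = e_1·c_3 = -2.3238; r_{23} = e_2·c_3 = 2.0656.
u_3 = c_3 + 2.3238·e_1 − 2.0656·e_2 = (-1.5556, 0.4444, -0.6667, 3.7778).
‖u_3‖ = 4.1633, so e_3 = (-0.3736, 0.1068, -0.1601, 0.9074).
Qᵀb = (0.0000, -3.0123, -2.8289).
Back-substitute: x_3 = -2.8289/4.1633 = -0.6795.
x_2 = (-3.0123 − 2.0656·(-0.6795))/2.3238 = -0.6923.
x_1 = (0.0000 + 3.0984·(-0.6923) + 2.3238·(-0.6795))/3.8730 = -0.9615.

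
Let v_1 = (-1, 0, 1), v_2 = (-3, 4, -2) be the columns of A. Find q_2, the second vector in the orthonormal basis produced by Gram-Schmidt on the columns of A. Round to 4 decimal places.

v_1 = (-1, 0, 1); ‖v_1‖ = 1.4142, so q_1 = (-0.7071, 0.0000, 0.7071).
q_1·v_2 = (-0.7071)·(-3) + 0.0000·4 + 0.7071·(-2) = 0.7071.
u_2 = v_2 − 0.7071·q_1 = (-2.5000, 4.0000, -2.5000).
‖u_2‖ = 5.3385, so q_2 = (-0.4683, 0.7493, -0.4683).

q_2 = (-0.4683, 0.7493, -0.4683)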